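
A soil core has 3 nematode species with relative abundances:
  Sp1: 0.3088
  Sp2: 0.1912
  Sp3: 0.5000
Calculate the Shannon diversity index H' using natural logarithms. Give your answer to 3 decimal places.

1.026

Each pᵢ ln pᵢ term (working shown to 5 dp, full precision carried): 0.3088×(-1.17506)=-0.36286, 0.1912×(-1.65444)=-0.31633, 0.5×(-0.69315)=-0.34657.
Sum = -1.02576, so H' = 1.026.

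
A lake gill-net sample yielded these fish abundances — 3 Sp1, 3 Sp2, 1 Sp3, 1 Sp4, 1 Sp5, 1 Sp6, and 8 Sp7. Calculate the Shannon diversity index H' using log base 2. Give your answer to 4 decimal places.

Total N = 3+3+1+1+1+1+8 = 18, so the proportions are 0.166667, 0.166667, 0.055556, 0.055556, 0.055556, 0.055556, 0.444444 (working shown to 6 dp, full precision carried).
Each pᵢ log₂ pᵢ term: 0.166667×(-2.584963)=-0.430827, 0.166667×(-2.584963)=-0.430827, 0.055556×(-4.169925)=-0.231663, 0.055556×(-4.169925)=-0.231663, 0.055556×(-4.169925)=-0.231663, 0.055556×(-4.169925)=-0.231663, 0.444444×(-1.169925)=-0.519967.
Sum = -2.308271, so H' = 2.3083.

2.3083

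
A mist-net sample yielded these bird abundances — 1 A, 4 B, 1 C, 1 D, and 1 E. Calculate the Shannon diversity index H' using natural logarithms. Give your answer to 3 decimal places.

1.386

Total N = 1+4+1+1+1 = 8, so the proportions are 0.125, 0.5, 0.125, 0.125, 0.125 (working shown to 5 dp, full precision carried).
Each pᵢ ln pᵢ term: 0.125×(-2.07944)=-0.25993, 0.5×(-0.69315)=-0.34657, 0.125×(-2.07944)=-0.25993, 0.125×(-2.07944)=-0.25993, 0.125×(-2.07944)=-0.25993.
Sum = -1.38629, so H' = 1.386.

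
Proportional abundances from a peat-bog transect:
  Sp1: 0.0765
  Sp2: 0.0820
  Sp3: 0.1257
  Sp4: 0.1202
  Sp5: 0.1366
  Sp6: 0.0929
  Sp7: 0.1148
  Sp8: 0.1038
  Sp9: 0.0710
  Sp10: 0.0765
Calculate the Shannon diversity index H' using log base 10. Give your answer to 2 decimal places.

Each pᵢ log₁₀ pᵢ term (working shown to 4 dp, full precision carried): 0.0765×(-1.1163)=-0.0854, 0.082×(-1.0862)=-0.0891, 0.1257×(-0.9007)=-0.1132, 0.1202×(-0.9201)=-0.1106, 0.1366×(-0.8645)=-0.1181, 0.0929×(-1.0320)=-0.0959, 0.1148×(-0.9401)=-0.1079, 0.1038×(-0.9838)=-0.1021, 0.071×(-1.1487)=-0.0816, 0.0765×(-1.1163)=-0.0854.
Sum = -0.9892, so H' = 0.99.

0.99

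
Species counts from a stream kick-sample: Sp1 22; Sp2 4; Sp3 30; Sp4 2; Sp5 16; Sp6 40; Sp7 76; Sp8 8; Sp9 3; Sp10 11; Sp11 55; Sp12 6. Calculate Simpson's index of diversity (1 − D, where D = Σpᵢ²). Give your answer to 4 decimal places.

Total N = 22+4+30+2+16+40+76+8+3+11+55+6 = 273, so the proportions are 0.080586, 0.014652, 0.10989, 0.007326, 0.058608, 0.14652, 0.278388, 0.029304, 0.010989, 0.040293, 0.201465, 0.021978 (working shown to 6 dp, full precision carried).
D = 0.080586² + 0.014652² + 0.10989² + 0.007326² + 0.058608² + 0.14652² + 0.278388² + 0.029304² + 0.010989² + 0.040293² + 0.201465² + 0.021978² = 0.006494 + 0.000215 + 0.012076 + 0.000054 + 0.003435 + 0.021468 + 0.077500 + 0.000859 + 0.000121 + 0.001624 + 0.040588 + 0.000483 = 0.164916.
So 1 − D = 0.835084, i.e. 0.8351 to 4 decimal places.

0.8351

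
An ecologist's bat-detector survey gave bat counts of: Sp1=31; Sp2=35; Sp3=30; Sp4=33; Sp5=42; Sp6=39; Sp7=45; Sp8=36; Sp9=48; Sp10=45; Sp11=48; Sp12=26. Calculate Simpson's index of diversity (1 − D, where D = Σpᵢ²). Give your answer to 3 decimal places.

Total N = 31+35+30+33+42+39+45+36+48+45+48+26 = 458, so the proportions are 0.06769, 0.07642, 0.0655, 0.07205, 0.0917, 0.08515, 0.09825, 0.0786, 0.1048, 0.09825, 0.1048, 0.05677 (working shown to 5 dp, full precision carried).
D = 0.06769² + 0.07642² + 0.0655² + 0.07205² + 0.0917² + 0.08515² + 0.09825² + 0.0786² + 0.1048² + 0.09825² + 0.1048² + 0.05677² = 0.00458 + 0.00584 + 0.00429 + 0.00519 + 0.00841 + 0.00725 + 0.00965 + 0.00618 + 0.01098 + 0.00965 + 0.01098 + 0.00322 = 0.08624.
So 1 − D = 0.91376, i.e. 0.914 to 3 decimal places.

0.914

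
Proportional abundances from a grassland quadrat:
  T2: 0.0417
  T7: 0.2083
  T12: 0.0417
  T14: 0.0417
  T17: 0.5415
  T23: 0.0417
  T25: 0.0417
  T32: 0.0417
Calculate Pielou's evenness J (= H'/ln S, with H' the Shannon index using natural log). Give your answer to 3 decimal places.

H' = −Σ pᵢ ln pᵢ = −((-0.13249) + (-0.32678) + (-0.13249) + (-0.13249) + (-0.33216) + (-0.13249) + (-0.13249) + (-0.13249)) = 1.45389 (working shown to 5 dp, full precision carried).
With S = 8 species, ln S = 2.07944, so J = 1.45389/2.07944 = 0.69917, i.e. 0.699 to 3 decimal places.

0.699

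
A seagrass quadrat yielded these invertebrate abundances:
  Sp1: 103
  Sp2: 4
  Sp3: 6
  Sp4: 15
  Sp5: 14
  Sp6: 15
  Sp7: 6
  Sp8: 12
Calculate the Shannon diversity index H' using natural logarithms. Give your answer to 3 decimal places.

Total N = 103+4+6+15+14+15+6+12 = 175, so the proportions are 0.58857, 0.02286, 0.03429, 0.08571, 0.08, 0.08571, 0.03429, 0.06857 (working shown to 5 dp, full precision carried).
Each pᵢ ln pᵢ term: 0.58857×(-0.53006)=-0.31198, 0.02286×(-3.77849)=-0.08637, 0.03429×(-3.37303)=-0.11565, 0.08571×(-2.45674)=-0.21058, 0.08×(-2.52573)=-0.20206, 0.08571×(-2.45674)=-0.21058, 0.03429×(-3.37303)=-0.11565, 0.06857×(-2.67988)=-0.18376.
Sum = -1.43661, so H' = 1.437.

1.437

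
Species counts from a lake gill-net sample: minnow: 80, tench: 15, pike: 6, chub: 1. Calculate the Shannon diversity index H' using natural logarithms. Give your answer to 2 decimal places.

0.68

Total N = 80+15+6+1 = 102, so the proportions are 0.7843, 0.1471, 0.0588, 0.0098 (working shown to 4 dp, full precision carried).
Each pᵢ ln pᵢ term: 0.7843×(-0.2429)=-0.1905, 0.1471×(-1.9169)=-0.2819, 0.0588×(-2.8332)=-0.1667, 0.0098×(-4.6250)=-0.0453.
Sum = -0.6844, so H' = 0.68.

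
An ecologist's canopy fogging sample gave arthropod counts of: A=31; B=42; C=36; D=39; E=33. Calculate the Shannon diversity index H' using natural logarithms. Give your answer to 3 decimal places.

1.603

Total N = 31+42+36+39+33 = 181, so the proportions are 0.17127, 0.23204, 0.1989, 0.21547, 0.18232 (working shown to 5 dp, full precision carried).
Each pᵢ ln pᵢ term: 0.17127×(-1.76451)=-0.30221, 0.23204×(-1.46083)=-0.33898, 0.1989×(-1.61498)=-0.32121, 0.21547×(-1.53494)=-0.33073, 0.18232×(-1.70199)=-0.31031.
Sum = -1.60344, so H' = 1.603.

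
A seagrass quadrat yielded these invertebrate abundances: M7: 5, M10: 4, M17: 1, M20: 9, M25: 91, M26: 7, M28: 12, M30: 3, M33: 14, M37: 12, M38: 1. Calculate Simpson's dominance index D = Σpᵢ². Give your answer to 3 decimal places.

Total N = 5+4+1+9+91+7+12+3+14+12+1 = 159, so the proportions are 0.03145, 0.02516, 0.00629, 0.0566, 0.57233, 0.04403, 0.07547, 0.01887, 0.08805, 0.07547, 0.00629 (working shown to 5 dp, full precision carried).
D = 0.03145² + 0.02516² + 0.00629² + 0.0566² + 0.57233² + 0.04403² + 0.07547² + 0.01887² + 0.08805² + 0.07547² + 0.00629² = 0.00099 + 0.00063 + 0.00004 + 0.00320 + 0.32756 + 0.00194 + 0.00570 + 0.00036 + 0.00775 + 0.00570 + 0.00004 = 0.35390.
To 3 decimal places, D = 0.354.

0.354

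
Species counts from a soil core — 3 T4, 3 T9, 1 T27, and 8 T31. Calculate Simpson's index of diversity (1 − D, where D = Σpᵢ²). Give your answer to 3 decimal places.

Total N = 3+3+1+8 = 15, so the proportions are 0.2, 0.2, 0.06667, 0.53333 (working shown to 5 dp, full precision carried).
D = 0.2² + 0.2² + 0.06667² + 0.53333² = 0.04000 + 0.04000 + 0.00444 + 0.28444 = 0.36889.
So 1 − D = 0.63111, i.e. 0.631 to 3 decimal places.

0.631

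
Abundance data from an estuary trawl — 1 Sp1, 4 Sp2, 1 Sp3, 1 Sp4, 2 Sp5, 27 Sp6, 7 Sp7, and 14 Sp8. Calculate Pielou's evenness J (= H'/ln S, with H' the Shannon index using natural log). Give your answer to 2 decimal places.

0.71

Total N = 1+4+1+1+2+27+7+14 = 57, so the proportions are 0.0175, 0.0702, 0.0175, 0.0175, 0.0351, 0.4737, 0.1228, 0.2456 (working shown to 4 dp, full precision carried).
H' = −Σ pᵢ ln pᵢ = −((-0.0709) + (-0.1864) + (-0.0709) + (-0.0709) + (-0.1175) + (-0.3539) + (-0.2575) + (-0.3448)) = 1.4731.
With S = 8 species, ln S = 2.0794, so J = 1.4731/2.0794 = 0.7084, i.e. 0.71 to 2 decimal places.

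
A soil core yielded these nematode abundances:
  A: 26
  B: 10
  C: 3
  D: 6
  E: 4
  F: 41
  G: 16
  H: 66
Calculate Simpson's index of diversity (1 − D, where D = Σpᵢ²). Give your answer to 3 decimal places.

0.759

Total N = 26+10+3+6+4+41+16+66 = 172, so the proportions are 0.15116, 0.05814, 0.01744, 0.03488, 0.02326, 0.23837, 0.09302, 0.38372 (working shown to 5 dp, full precision carried).
D = 0.15116² + 0.05814² + 0.01744² + 0.03488² + 0.02326² + 0.23837² + 0.09302² + 0.38372² = 0.02285 + 0.00338 + 0.00030 + 0.00122 + 0.00054 + 0.05682 + 0.00865 + 0.14724 = 0.24101.
So 1 − D = 0.75899, i.e. 0.759 to 3 decimal places.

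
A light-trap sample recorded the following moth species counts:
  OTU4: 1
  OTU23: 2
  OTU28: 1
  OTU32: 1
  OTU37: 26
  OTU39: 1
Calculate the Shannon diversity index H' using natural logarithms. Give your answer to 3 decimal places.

0.775

Total N = 1+2+1+1+26+1 = 32, so the proportions are 0.03125, 0.0625, 0.03125, 0.03125, 0.8125, 0.03125 (working shown to 5 dp, full precision carried).
Each pᵢ ln pᵢ term: 0.03125×(-3.46574)=-0.10830, 0.0625×(-2.77259)=-0.17329, 0.03125×(-3.46574)=-0.10830, 0.03125×(-3.46574)=-0.10830, 0.8125×(-0.20764)=-0.16871, 0.03125×(-3.46574)=-0.10830.
Sum = -0.77521, so H' = 0.775.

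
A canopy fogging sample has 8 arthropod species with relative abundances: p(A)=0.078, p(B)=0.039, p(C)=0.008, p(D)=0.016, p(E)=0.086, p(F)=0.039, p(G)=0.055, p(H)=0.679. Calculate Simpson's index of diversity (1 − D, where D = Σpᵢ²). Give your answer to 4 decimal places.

D = 0.078² + 0.039² + 0.008² + 0.016² + 0.086² + 0.039² + 0.055² + 0.679² = 0.006084 + 0.001521 + 0.000064 + 0.000256 + 0.007396 + 0.001521 + 0.003025 + 0.461041 = 0.480908 (working shown to 6 dp, full precision carried).
So 1 − D = 0.519092, i.e. 0.5191 to 4 decimal places.

0.5191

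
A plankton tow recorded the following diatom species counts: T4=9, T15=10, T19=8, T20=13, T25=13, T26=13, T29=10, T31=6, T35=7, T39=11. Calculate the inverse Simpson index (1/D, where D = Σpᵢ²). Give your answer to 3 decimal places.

Total N = 9+10+8+13+13+13+10+6+7+11 = 100, so the proportions are 0.09, 0.1, 0.08, 0.13, 0.13, 0.13, 0.1, 0.06, 0.07, 0.11 (working shown to 7 dp, full precision carried).
D = 0.09² + 0.1² + 0.08² + 0.13² + 0.13² + 0.13² + 0.1² + 0.06² + 0.07² + 0.11² = 0.0081000 + 0.0100000 + 0.0064000 + 0.0169000 + 0.0169000 + 0.0169000 + 0.0100000 + 0.0036000 + 0.0049000 + 0.0121000 = 0.1058000.
So 1/D = 9.45180, i.e. 9.452 to 3 decimal places.

9.452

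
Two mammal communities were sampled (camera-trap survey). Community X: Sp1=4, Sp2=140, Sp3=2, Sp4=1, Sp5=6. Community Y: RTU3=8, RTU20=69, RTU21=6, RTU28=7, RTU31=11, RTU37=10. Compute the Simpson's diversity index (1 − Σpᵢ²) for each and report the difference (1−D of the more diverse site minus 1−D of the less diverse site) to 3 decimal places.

Community X: N=153, proportions 0.02614, 0.91503, 0.01307, 0.00654, 0.03922, giving 1−D = 0.16028 (working shown to 5 dp, full precision carried).
Community Y: N=111, proportions 0.07207, 0.62162, 0.05405, 0.06306, 0.0991, 0.09009, giving 1−D = 0.58356.
Difference = |0.16028 − 0.58356| = 0.42328, i.e. 0.423 to 3 decimal places.

0.423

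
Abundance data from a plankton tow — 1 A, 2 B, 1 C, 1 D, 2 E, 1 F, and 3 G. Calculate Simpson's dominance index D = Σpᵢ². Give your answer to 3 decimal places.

Total N = 1+2+1+1+2+1+3 = 11, so the proportions are 0.09091, 0.18182, 0.09091, 0.09091, 0.18182, 0.09091, 0.27273 (working shown to 5 dp, full precision carried).
D = 0.09091² + 0.18182² + 0.09091² + 0.09091² + 0.18182² + 0.09091² + 0.27273² = 0.00826 + 0.03306 + 0.00826 + 0.00826 + 0.03306 + 0.00826 + 0.07438 = 0.17355.
To 3 decimal places, D = 0.174.

0.174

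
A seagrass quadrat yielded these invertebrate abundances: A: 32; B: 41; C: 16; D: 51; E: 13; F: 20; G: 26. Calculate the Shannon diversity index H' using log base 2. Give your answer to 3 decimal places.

2.663

Total N = 32+41+16+51+13+20+26 = 199, so the proportions are 0.1608, 0.20603, 0.0804, 0.25628, 0.06533, 0.1005, 0.13065 (working shown to 5 dp, full precision carried).
Each pᵢ log₂ pᵢ term: 0.1608×(-2.63662)=-0.42398, 0.20603×(-2.27907)=-0.46956, 0.0804×(-3.63662)=-0.29239, 0.25628×(-1.96420)=-0.50339, 0.06533×(-3.93618)=-0.25714, 0.1005×(-3.31470)=-0.33314, 0.13065×(-2.93618)=-0.38362.
Sum = -2.66321, so H' = 2.663.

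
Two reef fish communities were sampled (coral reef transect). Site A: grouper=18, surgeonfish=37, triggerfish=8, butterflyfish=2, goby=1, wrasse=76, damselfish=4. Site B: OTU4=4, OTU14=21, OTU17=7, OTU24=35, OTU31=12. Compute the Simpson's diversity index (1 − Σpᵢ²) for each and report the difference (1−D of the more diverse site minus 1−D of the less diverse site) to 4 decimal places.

0.0539

Site A: N=146, proportions 0.123288, 0.253425, 0.054795, 0.013699, 0.006849, 0.520548, 0.027397, giving 1−D = 0.645618 (working shown to 6 dp, full precision carried).
Site B: N=79, proportions 0.050633, 0.265823, 0.088608, 0.443038, 0.151899, giving 1−D = 0.699567.
Difference = |0.645618 − 0.699567| = 0.053949, i.e. 0.0539 to 4 decimal places.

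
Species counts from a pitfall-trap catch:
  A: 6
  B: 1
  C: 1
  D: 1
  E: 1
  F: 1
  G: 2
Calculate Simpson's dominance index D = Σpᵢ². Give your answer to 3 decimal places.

Total N = 6+1+1+1+1+1+2 = 13, so the proportions are 0.46154, 0.07692, 0.07692, 0.07692, 0.07692, 0.07692, 0.15385 (working shown to 5 dp, full precision carried).
D = 0.46154² + 0.07692² + 0.07692² + 0.07692² + 0.07692² + 0.07692² + 0.15385² = 0.21302 + 0.00592 + 0.00592 + 0.00592 + 0.00592 + 0.00592 + 0.02367 = 0.26627.
To 3 decimal places, D = 0.266.

0.266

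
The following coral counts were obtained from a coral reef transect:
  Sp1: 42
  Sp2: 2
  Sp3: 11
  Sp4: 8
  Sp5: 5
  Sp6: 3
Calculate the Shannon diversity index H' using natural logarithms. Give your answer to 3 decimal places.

Total N = 42+2+11+8+5+3 = 71, so the proportions are 0.59155, 0.02817, 0.15493, 0.11268, 0.07042, 0.04225 (working shown to 5 dp, full precision carried).
Each pᵢ ln pᵢ term: 0.59155×(-0.52501)=-0.31057, 0.02817×(-3.56953)=-0.10055, 0.15493×(-1.86478)=-0.28891, 0.11268×(-2.18324)=-0.24600, 0.07042×(-2.65324)=-0.18685, 0.04225×(-3.16407)=-0.13369.
Sum = -1.26657, so H' = 1.267.

1.267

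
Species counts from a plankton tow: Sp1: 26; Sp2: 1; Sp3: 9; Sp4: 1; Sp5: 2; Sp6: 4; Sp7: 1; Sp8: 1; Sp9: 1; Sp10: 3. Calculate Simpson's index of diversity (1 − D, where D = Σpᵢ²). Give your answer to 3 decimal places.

0.671

Total N = 26+1+9+1+2+4+1+1+1+3 = 49, so the proportions are 0.53061, 0.02041, 0.18367, 0.02041, 0.04082, 0.08163, 0.02041, 0.02041, 0.02041, 0.06122 (working shown to 5 dp, full precision carried).
D = 0.53061² + 0.02041² + 0.18367² + 0.02041² + 0.04082² + 0.08163² + 0.02041² + 0.02041² + 0.02041² + 0.06122² = 0.28155 + 0.00042 + 0.03374 + 0.00042 + 0.00167 + 0.00666 + 0.00042 + 0.00042 + 0.00042 + 0.00375 = 0.32945.
So 1 − D = 0.67055, i.e. 0.671 to 3 decimal places.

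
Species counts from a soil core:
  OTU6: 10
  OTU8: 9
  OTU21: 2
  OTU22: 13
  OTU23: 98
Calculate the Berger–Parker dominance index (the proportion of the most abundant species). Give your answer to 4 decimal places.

Total N = 10+9+2+13+98 = 132, so the proportions are 0.075758, 0.068182, 0.015152, 0.098485, 0.742424 (working shown to 6 dp, full precision carried).
The largest proportion is 0.742424, i.e. d = 0.7424 to 4 decimal places.

0.7424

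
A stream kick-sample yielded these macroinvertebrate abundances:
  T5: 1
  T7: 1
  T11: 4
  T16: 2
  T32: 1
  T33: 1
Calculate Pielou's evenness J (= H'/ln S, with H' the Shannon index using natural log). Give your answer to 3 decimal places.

0.898

Total N = 1+1+4+2+1+1 = 10, so the proportions are 0.1, 0.1, 0.4, 0.2, 0.1, 0.1 (working shown to 5 dp, full precision carried).
H' = −Σ pᵢ ln pᵢ = −((-0.23026) + (-0.23026) + (-0.36652) + (-0.32189) + (-0.23026) + (-0.23026)) = 1.60944.
With S = 6 species, ln S = 1.79176, so J = 1.60944/1.79176 = 0.89824, i.e. 0.898 to 3 decimal places.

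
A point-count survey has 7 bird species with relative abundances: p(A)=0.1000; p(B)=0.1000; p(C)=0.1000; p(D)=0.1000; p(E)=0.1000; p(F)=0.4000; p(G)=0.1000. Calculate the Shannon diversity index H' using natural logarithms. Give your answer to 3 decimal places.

Each pᵢ ln pᵢ term (working shown to 5 dp, full precision carried): 0.1×(-2.30259)=-0.23026, 0.1×(-2.30259)=-0.23026, 0.1×(-2.30259)=-0.23026, 0.1×(-2.30259)=-0.23026, 0.1×(-2.30259)=-0.23026, 0.4×(-0.91629)=-0.36652, 0.1×(-2.30259)=-0.23026.
Sum = -1.74807, so H' = 1.748.

1.748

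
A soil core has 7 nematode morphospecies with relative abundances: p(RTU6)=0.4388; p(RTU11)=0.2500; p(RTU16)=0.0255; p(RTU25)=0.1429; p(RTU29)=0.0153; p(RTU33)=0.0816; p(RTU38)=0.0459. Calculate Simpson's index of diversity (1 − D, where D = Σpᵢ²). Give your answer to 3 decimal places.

D = 0.4388² + 0.25² + 0.0255² + 0.1429² + 0.0153² + 0.0816² + 0.0459² = 0.19255 + 0.06250 + 0.00065 + 0.02042 + 0.00023 + 0.00666 + 0.00211 = 0.28512 (working shown to 5 dp, full precision carried).
So 1 − D = 0.71488, i.e. 0.715 to 3 decimal places.

0.715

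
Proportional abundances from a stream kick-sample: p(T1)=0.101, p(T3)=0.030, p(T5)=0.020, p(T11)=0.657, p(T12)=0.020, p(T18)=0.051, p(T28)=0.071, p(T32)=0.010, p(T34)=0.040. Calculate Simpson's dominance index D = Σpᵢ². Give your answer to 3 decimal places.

D = 0.101² + 0.03² + 0.02² + 0.657² + 0.02² + 0.051² + 0.071² + 0.01² + 0.04² = 0.01020 + 0.00090 + 0.00040 + 0.43165 + 0.00040 + 0.00260 + 0.00504 + 0.00010 + 0.00160 = 0.45289 (working shown to 5 dp, full precision carried).
To 3 decimal places, D = 0.453.

0.453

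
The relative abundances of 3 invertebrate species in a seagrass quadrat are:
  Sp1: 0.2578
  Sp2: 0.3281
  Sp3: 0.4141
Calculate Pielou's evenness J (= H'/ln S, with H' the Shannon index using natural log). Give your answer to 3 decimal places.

0.983

H' = −Σ pᵢ ln pᵢ = −((-0.34947) + (-0.36565) + (-0.36509)) = 1.08020 (working shown to 5 dp, full precision carried).
With S = 3 species, ln S = 1.09861, so J = 1.08020/1.09861 = 0.98324, i.e. 0.983 to 3 decimal places.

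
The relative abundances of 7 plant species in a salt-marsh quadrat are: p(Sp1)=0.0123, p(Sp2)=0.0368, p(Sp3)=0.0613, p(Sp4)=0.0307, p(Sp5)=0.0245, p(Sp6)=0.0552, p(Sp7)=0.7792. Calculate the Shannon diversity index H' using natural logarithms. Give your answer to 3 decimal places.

Each pᵢ ln pᵢ term (working shown to 5 dp, full precision carried): 0.0123×(-4.39816)=-0.05410, 0.0368×(-3.30226)=-0.12152, 0.0613×(-2.79198)=-0.17115, 0.0307×(-3.48349)=-0.10694, 0.0245×(-3.70908)=-0.09087, 0.0552×(-2.89679)=-0.15990, 0.7792×(-0.24949)=-0.19440.
Sum = -0.89889, so H' = 0.899.

0.899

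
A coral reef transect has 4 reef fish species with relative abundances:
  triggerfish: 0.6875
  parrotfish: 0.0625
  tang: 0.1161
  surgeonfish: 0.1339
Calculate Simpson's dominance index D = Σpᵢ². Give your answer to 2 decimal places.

D = 0.6875² + 0.0625² + 0.1161² + 0.1339² = 0.4727 + 0.0039 + 0.0135 + 0.0179 = 0.5080 (working shown to 4 dp, full precision carried).
To 2 decimal places, D = 0.51.

0.51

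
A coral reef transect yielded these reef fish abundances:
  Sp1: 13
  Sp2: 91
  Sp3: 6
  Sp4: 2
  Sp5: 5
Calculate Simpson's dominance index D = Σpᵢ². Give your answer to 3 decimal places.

Total N = 13+91+6+2+5 = 117, so the proportions are 0.11111, 0.77778, 0.05128, 0.01709, 0.04274 (working shown to 5 dp, full precision carried).
D = 0.11111² + 0.77778² + 0.05128² + 0.01709² + 0.04274² = 0.01235 + 0.60494 + 0.00263 + 0.00029 + 0.00183 = 0.62203.
To 3 decimal places, D = 0.622.

0.622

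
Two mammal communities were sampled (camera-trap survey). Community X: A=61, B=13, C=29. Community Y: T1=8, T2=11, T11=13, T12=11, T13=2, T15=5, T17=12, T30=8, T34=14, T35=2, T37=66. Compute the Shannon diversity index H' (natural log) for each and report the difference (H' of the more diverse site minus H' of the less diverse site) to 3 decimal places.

Community X: N=103, proportions 0.592233, 0.126214, 0.281553, giving H' = 0.928329 (working shown to 6 dp, full precision carried).
Community Y: N=152, proportions 0.052632, 0.072368, 0.085526, 0.072368, 0.013158, 0.032895, 0.078947, 0.052632, 0.092105, 0.013158, 0.434211, giving H' = 1.908935.
Difference = |0.928329 − 1.908935| = 0.980606, i.e. 0.981 to 3 decimal places.

0.981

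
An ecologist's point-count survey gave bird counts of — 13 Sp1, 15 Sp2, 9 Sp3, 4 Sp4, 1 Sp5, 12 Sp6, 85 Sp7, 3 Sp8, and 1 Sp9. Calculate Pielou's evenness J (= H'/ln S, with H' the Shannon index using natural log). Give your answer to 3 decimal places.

0.635

Total N = 13+15+9+4+1+12+85+3+1 = 143, so the proportions are 0.09091, 0.1049, 0.06294, 0.02797, 0.00699, 0.08392, 0.59441, 0.02098, 0.00699 (working shown to 5 dp, full precision carried).
H' = −Σ pᵢ ln pᵢ = −((-0.21799) + (-0.23652) + (-0.17406) + (-0.10004) + (-0.03471) + (-0.20794) + (-0.30921) + (-0.08107) + (-0.03471)) = 1.39623.
With S = 9 species, ln S = 2.19722, so J = 1.39623/2.19722 = 0.63545, i.e. 0.635 to 3 decimal places.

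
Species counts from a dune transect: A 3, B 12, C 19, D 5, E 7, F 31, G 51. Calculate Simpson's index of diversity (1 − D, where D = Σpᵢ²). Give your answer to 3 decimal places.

0.747

Total N = 3+12+19+5+7+31+51 = 128, so the proportions are 0.02344, 0.09375, 0.14844, 0.03906, 0.05469, 0.24219, 0.39844 (working shown to 5 dp, full precision carried).
D = 0.02344² + 0.09375² + 0.14844² + 0.03906² + 0.05469² + 0.24219² + 0.39844² = 0.00055 + 0.00879 + 0.02203 + 0.00153 + 0.00299 + 0.05865 + 0.15875 = 0.25330.
So 1 − D = 0.74670, i.e. 0.747 to 3 decimal places.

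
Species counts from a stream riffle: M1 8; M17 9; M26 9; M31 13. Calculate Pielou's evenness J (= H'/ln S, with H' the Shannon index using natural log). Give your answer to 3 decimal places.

Total N = 8+9+9+13 = 39, so the proportions are 0.20513, 0.23077, 0.23077, 0.33333 (working shown to 5 dp, full precision carried).
H' = −Σ pᵢ ln pᵢ = −((-0.32495) + (-0.33839) + (-0.33839) + (-0.36620)) = 1.36792.
With S = 4 species, ln S = 1.38629, so J = 1.36792/1.38629 = 0.98675, i.e. 0.987 to 3 decimal places.

0.987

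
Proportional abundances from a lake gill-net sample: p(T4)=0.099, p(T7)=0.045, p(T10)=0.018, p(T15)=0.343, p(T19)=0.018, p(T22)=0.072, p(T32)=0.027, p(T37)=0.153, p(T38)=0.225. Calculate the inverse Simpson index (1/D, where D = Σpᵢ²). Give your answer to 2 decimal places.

D = 0.099² + 0.045² + 0.018² + 0.343² + 0.018² + 0.072² + 0.027² + 0.153² + 0.225² = 0.009801 + 0.002025 + 0.000324 + 0.117649 + 0.000324 + 0.005184 + 0.000729 + 0.023409 + 0.050625 = 0.210070 (working shown to 6 dp, full precision carried).
So 1/D = 4.7603, i.e. 4.76 to 2 decimal places.

4.76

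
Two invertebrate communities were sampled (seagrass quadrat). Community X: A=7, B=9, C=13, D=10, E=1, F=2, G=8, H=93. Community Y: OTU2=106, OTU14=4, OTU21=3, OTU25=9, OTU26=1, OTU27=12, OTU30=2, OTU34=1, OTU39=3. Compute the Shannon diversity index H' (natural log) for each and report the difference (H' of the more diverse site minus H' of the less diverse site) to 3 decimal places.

0.266

Community X: N=143, proportions 0.048951, 0.062937, 0.090909, 0.06993, 0.006993, 0.013986, 0.055944, 0.65035, giving H' = 1.261305 (working shown to 6 dp, full precision carried).
Community Y: N=141, proportions 0.751773, 0.028369, 0.021277, 0.06383, 0.007092, 0.085106, 0.014184, 0.007092, 0.021277, giving H' = 0.995273.
Difference = |1.261305 − 0.995273| = 0.266032, i.e. 0.266 to 3 decimal places.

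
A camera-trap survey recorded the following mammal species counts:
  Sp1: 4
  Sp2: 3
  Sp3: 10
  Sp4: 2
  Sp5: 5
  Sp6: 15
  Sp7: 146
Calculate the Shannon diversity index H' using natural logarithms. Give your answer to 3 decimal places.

Total N = 4+3+10+2+5+15+146 = 185, so the proportions are 0.02162, 0.01622, 0.05405, 0.01081, 0.02703, 0.08108, 0.78919 (working shown to 5 dp, full precision carried).
Each pᵢ ln pᵢ term: 0.02162×(-3.83406)=-0.08290, 0.01622×(-4.12174)=-0.06684, 0.05405×(-2.91777)=-0.15772, 0.01081×(-4.52721)=-0.04894, 0.02703×(-3.61092)=-0.09759, 0.08108×(-2.51231)=-0.20370, 0.78919×(-0.23675)=-0.18684.
Sum = -0.84453, so H' = 0.845.

0.845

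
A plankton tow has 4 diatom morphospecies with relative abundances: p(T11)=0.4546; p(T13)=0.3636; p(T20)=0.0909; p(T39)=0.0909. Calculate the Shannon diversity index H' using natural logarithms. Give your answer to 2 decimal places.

1.16

Each pᵢ ln pᵢ term (working shown to 4 dp, full precision carried): 0.4546×(-0.7883)=-0.3584, 0.3636×(-1.0117)=-0.3679, 0.0909×(-2.3980)=-0.2180, 0.0909×(-2.3980)=-0.2180.
Sum = -1.1622, so H' = 1.16.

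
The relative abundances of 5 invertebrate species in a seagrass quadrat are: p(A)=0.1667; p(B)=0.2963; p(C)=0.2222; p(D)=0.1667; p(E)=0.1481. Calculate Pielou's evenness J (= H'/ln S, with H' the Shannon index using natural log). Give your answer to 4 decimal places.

H' = −Σ pᵢ ln pᵢ = −((-0.298653) + (-0.360414) + (-0.334228) + (-0.298653) + (-0.282851)) = 1.574800 (working shown to 6 dp, full precision carried).
With S = 5 species, ln S = 1.609438, so J = 1.574800/1.609438 = 0.978478, i.e. 0.9785 to 4 decimal places.

0.9785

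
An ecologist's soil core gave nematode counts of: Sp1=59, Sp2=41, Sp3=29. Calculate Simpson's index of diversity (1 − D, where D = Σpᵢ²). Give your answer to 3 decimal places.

Total N = 59+41+29 = 129, so the proportions are 0.45736, 0.31783, 0.22481 (working shown to 5 dp, full precision carried).
D = 0.45736² + 0.31783² + 0.22481² = 0.20918 + 0.10102 + 0.05054 = 0.36074.
So 1 − D = 0.63926, i.e. 0.639 to 3 decimal places.

0.639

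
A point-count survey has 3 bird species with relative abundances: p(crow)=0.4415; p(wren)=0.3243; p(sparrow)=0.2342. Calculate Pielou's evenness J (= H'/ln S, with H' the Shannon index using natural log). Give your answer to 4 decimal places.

H' = −Σ pᵢ ln pᵢ = −((-0.360960) + (-0.365190) + (-0.339960)) = 1.066110 (working shown to 6 dp, full precision carried).
With S = 3 species, ln S = 1.098612, so J = 1.066110/1.098612 = 0.970415, i.e. 0.9704 to 4 decimal places.

0.9704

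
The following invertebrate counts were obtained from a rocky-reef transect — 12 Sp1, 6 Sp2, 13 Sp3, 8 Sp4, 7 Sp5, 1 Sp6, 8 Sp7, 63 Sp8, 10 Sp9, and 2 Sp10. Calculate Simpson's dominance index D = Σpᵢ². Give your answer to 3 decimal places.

Total N = 12+6+13+8+7+1+8+63+10+2 = 130, so the proportions are 0.09231, 0.04615, 0.1, 0.06154, 0.05385, 0.00769, 0.06154, 0.48462, 0.07692, 0.01538 (working shown to 5 dp, full precision carried).
D = 0.09231² + 0.04615² + 0.1² + 0.06154² + 0.05385² + 0.00769² + 0.06154² + 0.48462² + 0.07692² + 0.01538² = 0.00852 + 0.00213 + 0.01000 + 0.00379 + 0.00290 + 0.00006 + 0.00379 + 0.23485 + 0.00592 + 0.00024 = 0.27219.
To 3 decimal places, D = 0.272.

0.272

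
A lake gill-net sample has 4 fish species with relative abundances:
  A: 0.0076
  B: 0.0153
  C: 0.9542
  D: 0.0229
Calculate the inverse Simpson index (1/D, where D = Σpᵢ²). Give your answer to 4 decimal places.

D = 0.0076² + 0.0153² + 0.9542² + 0.0229² = 0.0000578 + 0.0002341 + 0.9104976 + 0.0005244 = 0.9113139 (working shown to 7 dp, full precision carried).
So 1/D = 1.097317, i.e. 1.0973 to 4 decimal places.

1.0973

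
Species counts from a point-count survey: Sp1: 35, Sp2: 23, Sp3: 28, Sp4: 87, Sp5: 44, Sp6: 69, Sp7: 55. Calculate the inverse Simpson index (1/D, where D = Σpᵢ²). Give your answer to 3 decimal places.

Total N = 35+23+28+87+44+69+55 = 341, so the proportions are 0.1026393, 0.0674487, 0.0821114, 0.255132, 0.1290323, 0.202346, 0.1612903 (working shown to 7 dp, full precision carried).
D = 0.1026393² + 0.0674487² + 0.0821114² + 0.255132² + 0.1290323² + 0.202346² + 0.1612903² = 0.0105348 + 0.0045493 + 0.0067423 + 0.0650923 + 0.0166493 + 0.0409439 + 0.0260146 = 0.1705266.
So 1/D = 5.86419, i.e. 5.864 to 3 decimal places.

5.864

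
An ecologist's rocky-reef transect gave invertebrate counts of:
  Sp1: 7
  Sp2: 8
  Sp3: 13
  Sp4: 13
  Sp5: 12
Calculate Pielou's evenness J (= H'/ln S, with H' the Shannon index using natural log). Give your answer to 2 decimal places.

0.98

Total N = 7+8+13+13+12 = 53, so the proportions are 0.1321, 0.1509, 0.2453, 0.2453, 0.2264 (working shown to 4 dp, full precision carried).
H' = −Σ pᵢ ln pᵢ = −((-0.2674) + (-0.2854) + (-0.3447) + (-0.3447) + (-0.3363)) = 1.5785.
With S = 5 species, ln S = 1.6094, so J = 1.5785/1.6094 = 0.9808, i.e. 0.98 to 2 decimal places.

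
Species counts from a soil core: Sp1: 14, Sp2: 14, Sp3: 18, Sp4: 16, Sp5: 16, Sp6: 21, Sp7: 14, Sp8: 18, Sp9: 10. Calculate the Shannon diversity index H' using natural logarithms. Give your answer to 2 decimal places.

2.18

Total N = 14+14+18+16+16+21+14+18+10 = 141, so the proportions are 0.0993, 0.0993, 0.1277, 0.1135, 0.1135, 0.1489, 0.0993, 0.1277, 0.0709 (working shown to 4 dp, full precision carried).
Each pᵢ ln pᵢ term: 0.0993×(-2.3097)=-0.2293, 0.0993×(-2.3097)=-0.2293, 0.1277×(-2.0584)=-0.2628, 0.1135×(-2.1762)=-0.2469, 0.1135×(-2.1762)=-0.2469, 0.1489×(-1.9042)=-0.2836, 0.0993×(-2.3097)=-0.2293, 0.1277×(-2.0584)=-0.2628, 0.0709×(-2.6462)=-0.1877.
Sum = -2.1787, so H' = 2.18.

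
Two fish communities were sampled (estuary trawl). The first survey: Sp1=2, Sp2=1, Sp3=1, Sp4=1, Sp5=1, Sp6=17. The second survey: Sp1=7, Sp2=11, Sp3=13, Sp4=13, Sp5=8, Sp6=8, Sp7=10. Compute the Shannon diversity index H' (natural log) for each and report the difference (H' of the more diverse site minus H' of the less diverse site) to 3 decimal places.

The first survey: N=23, proportions 0.086957, 0.043478, 0.043478, 0.043478, 0.043478, 0.73913, giving H' = 0.981106 (working shown to 6 dp, full precision carried).
The second survey: N=70, proportions 0.1, 0.157143, 0.185714, 0.185714, 0.114286, 0.114286, 0.142857, giving H' = 1.920155.
Difference = |0.981106 − 1.920155| = 0.939049, i.e. 0.939 to 3 decimal places.

0.939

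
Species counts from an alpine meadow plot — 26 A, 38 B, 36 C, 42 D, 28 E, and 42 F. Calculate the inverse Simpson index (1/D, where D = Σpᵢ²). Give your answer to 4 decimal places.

5.8157

Total N = 26+38+36+42+28+42 = 212, so the proportions are 0.12264151, 0.17924528, 0.16981132, 0.19811321, 0.13207547, 0.19811321 (working shown to 8 dp, full precision carried).
D = 0.12264151² + 0.17924528² + 0.16981132² + 0.19811321² + 0.13207547² + 0.19811321² = 0.01504094 + 0.03212887 + 0.02883588 + 0.03924884 + 0.01744393 + 0.03924884 = 0.17194731.
So 1/D = 5.815735, i.e. 5.8157 to 4 decimal places.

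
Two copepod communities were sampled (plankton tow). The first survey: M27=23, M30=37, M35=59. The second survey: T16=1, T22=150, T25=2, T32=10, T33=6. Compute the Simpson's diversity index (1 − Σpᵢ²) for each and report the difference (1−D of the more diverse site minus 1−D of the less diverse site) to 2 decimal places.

0.41

The first survey: N=119, proportions 0.1933, 0.3109, 0.4958, giving 1−D = 0.6202 (working shown to 4 dp, full precision carried).
The second survey: N=169, proportions 0.0059, 0.8876, 0.0118, 0.0592, 0.0355, giving 1−D = 0.2073.
Difference = |0.6202 − 0.2073| = 0.4129, i.e. 0.41 to 2 decimal places.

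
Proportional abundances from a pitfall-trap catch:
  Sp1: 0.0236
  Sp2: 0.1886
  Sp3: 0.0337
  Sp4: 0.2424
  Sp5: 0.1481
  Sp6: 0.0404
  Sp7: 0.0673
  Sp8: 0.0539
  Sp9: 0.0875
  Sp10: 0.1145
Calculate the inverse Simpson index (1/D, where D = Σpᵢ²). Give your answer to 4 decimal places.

6.7665

D = 0.0236² + 0.1886² + 0.0337² + 0.2424² + 0.1481² + 0.0404² + 0.0673² + 0.0539² + 0.0875² + 0.1145² = 0.00055696 + 0.03556996 + 0.00113569 + 0.05875776 + 0.02193361 + 0.00163216 + 0.00452929 + 0.00290521 + 0.00765625 + 0.01311025 = 0.14778714 (working shown to 8 dp, full precision carried).
So 1/D = 6.766489, i.e. 6.7665 to 4 decimal places.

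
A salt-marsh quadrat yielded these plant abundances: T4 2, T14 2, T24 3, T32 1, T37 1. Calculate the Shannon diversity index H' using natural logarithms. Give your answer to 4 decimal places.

Total N = 2+2+3+1+1 = 9, so the proportions are 0.222222, 0.222222, 0.333333, 0.111111, 0.111111 (working shown to 6 dp, full precision carried).
Each pᵢ ln pᵢ term: 0.222222×(-1.504077)=-0.334239, 0.222222×(-1.504077)=-0.334239, 0.333333×(-1.098612)=-0.366204, 0.111111×(-2.197225)=-0.244136, 0.111111×(-2.197225)=-0.244136.
Sum = -1.522955, so H' = 1.5230.

1.5230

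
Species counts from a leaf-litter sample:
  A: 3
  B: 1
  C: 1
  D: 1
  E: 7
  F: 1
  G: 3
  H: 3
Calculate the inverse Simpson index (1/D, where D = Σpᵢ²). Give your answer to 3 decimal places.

5.000

Total N = 3+1+1+1+7+1+3+3 = 20, so the proportions are 0.15, 0.05, 0.05, 0.05, 0.35, 0.05, 0.15, 0.15 (working shown to 7 dp, full precision carried).
D = 0.15² + 0.05² + 0.05² + 0.05² + 0.35² + 0.05² + 0.15² + 0.15² = 0.0225000 + 0.0025000 + 0.0025000 + 0.0025000 + 0.1225000 + 0.0025000 + 0.0225000 + 0.0225000 = 0.2000000.
So 1/D = 5.00000, i.e. 5.000 to 3 decimal places.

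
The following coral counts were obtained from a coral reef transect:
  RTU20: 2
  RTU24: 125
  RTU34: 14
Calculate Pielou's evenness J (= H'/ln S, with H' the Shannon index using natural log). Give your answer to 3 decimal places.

0.361

Total N = 2+125+14 = 141, so the proportions are 0.01418, 0.88652, 0.09929 (working shown to 5 dp, full precision carried).
H' = −Σ pᵢ ln pᵢ = −((-0.06036) + (-0.10678) + (-0.22933)) = 0.39647.
With S = 3 species, ln S = 1.09861, so J = 0.39647/1.09861 = 0.36089, i.e. 0.361 to 3 decimal places.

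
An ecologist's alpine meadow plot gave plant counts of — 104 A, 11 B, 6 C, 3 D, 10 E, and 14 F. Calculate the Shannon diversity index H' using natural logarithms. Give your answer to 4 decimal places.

1.0552

Total N = 104+11+6+3+10+14 = 148, so the proportions are 0.702703, 0.074324, 0.040541, 0.02027, 0.067568, 0.094595 (working shown to 6 dp, full precision carried).
Each pᵢ ln pᵢ term: 0.702703×(-0.352821)=-0.247929, 0.074324×(-2.599317)=-0.193192, 0.040541×(-3.205453)=-0.129951, 0.02027×(-3.898600)=-0.079026, 0.067568×(-2.694627)=-0.182069, 0.094595×(-2.358155)=-0.223069.
Sum = -1.055236, so H' = 1.0552.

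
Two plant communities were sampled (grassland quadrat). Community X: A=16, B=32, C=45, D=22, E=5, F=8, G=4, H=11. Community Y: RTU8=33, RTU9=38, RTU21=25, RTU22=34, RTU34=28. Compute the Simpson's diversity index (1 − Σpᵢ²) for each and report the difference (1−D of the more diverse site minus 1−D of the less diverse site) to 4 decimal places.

0.0079

Community X: N=143, proportions 0.111888, 0.223776, 0.314685, 0.153846, 0.034965, 0.055944, 0.027972, 0.076923, giving 1−D = 0.803658 (working shown to 6 dp, full precision carried).
Community Y: N=158, proportions 0.208861, 0.240506, 0.158228, 0.21519, 0.177215, giving 1−D = 0.795786.
Difference = |0.803658 − 0.795786| = 0.007872, i.e. 0.0079 to 4 decimal places.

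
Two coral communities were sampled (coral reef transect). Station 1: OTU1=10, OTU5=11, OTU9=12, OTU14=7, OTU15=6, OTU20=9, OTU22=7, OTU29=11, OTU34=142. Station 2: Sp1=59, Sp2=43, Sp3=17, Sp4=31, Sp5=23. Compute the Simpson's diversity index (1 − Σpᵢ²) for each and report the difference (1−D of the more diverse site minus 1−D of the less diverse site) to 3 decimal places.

Station 1: N=215, proportions 0.04651, 0.05116, 0.05581, 0.03256, 0.02791, 0.04186, 0.03256, 0.05116, 0.66047, giving 1−D = 0.54862 (working shown to 5 dp, full precision carried).
Station 2: N=173, proportions 0.34104, 0.24855, 0.09827, 0.17919, 0.13295, giving 1−D = 0.76247.
Difference = |0.54862 − 0.76247| = 0.21385, i.e. 0.214 to 3 decimal places.

0.214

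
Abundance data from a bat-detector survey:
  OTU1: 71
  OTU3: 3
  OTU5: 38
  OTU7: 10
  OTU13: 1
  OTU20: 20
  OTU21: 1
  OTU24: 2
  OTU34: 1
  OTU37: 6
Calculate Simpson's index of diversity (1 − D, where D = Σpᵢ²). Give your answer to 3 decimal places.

0.699

Total N = 71+3+38+10+1+20+1+2+1+6 = 153, so the proportions are 0.46405, 0.01961, 0.24837, 0.06536, 0.00654, 0.13072, 0.00654, 0.01307, 0.00654, 0.03922 (working shown to 5 dp, full precision carried).
D = 0.46405² + 0.01961² + 0.24837² + 0.06536² + 0.00654² + 0.13072² + 0.00654² + 0.01307² + 0.00654² + 0.03922² = 0.21534 + 0.00038 + 0.06169 + 0.00427 + 0.00004 + 0.01709 + 0.00004 + 0.00017 + 0.00004 + 0.00154 = 0.30061.
So 1 − D = 0.69939, i.e. 0.699 to 3 decimal places.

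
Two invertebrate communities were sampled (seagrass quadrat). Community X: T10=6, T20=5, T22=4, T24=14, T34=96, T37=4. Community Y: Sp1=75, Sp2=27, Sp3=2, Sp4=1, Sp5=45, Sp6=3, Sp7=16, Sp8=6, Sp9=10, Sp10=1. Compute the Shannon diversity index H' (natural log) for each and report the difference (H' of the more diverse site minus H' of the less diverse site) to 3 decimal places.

0.695

Community X: N=129, proportions 0.04651, 0.03876, 0.03101, 0.10853, 0.74419, 0.03101, giving H' = 0.94499 (working shown to 5 dp, full precision carried).
Community Y: N=186, proportions 0.40323, 0.14516, 0.01075, 0.00538, 0.24194, 0.01613, 0.08602, 0.03226, 0.05376, 0.00538, giving H' = 1.64016.
Difference = |0.94499 − 1.64016| = 0.69517, i.e. 0.695 to 3 decimal places.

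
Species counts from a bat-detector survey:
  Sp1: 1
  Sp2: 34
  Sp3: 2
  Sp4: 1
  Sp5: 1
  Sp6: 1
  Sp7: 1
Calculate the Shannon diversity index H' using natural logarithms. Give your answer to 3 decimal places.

0.755

Total N = 1+34+2+1+1+1+1 = 41, so the proportions are 0.02439, 0.82927, 0.04878, 0.02439, 0.02439, 0.02439, 0.02439 (working shown to 5 dp, full precision carried).
Each pᵢ ln pᵢ term: 0.02439×(-3.71357)=-0.09057, 0.82927×(-0.18721)=-0.15525, 0.04878×(-3.02042)=-0.14734, 0.02439×(-3.71357)=-0.09057, 0.02439×(-3.71357)=-0.09057, 0.02439×(-3.71357)=-0.09057, 0.02439×(-3.71357)=-0.09057.
Sum = -0.75546, so H' = 0.755.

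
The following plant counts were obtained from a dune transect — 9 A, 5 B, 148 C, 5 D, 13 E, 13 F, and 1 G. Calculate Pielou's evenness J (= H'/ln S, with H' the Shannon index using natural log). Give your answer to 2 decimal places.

0.48

Total N = 9+5+148+5+13+13+1 = 194, so the proportions are 0.0464, 0.0258, 0.7629, 0.0258, 0.067, 0.067, 0.0052 (working shown to 4 dp, full precision carried).
H' = −Σ pᵢ ln pᵢ = −((-0.1425) + (-0.0943) + (-0.2065) + (-0.0943) + (-0.1811) + (-0.1811) + (-0.0272)) = 0.9269.
With S = 7 species, ln S = 1.9459, so J = 0.9269/1.9459 = 0.4763, i.e. 0.48 to 2 decimal places.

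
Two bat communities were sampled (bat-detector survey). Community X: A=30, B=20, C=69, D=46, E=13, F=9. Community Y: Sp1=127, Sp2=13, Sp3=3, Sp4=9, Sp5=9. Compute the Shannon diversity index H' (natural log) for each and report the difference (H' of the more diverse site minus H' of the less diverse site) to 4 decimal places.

Community X: N=187, proportions 0.160428, 0.106952, 0.368984, 0.245989, 0.069519, 0.048128, giving H' = 1.576880 (working shown to 6 dp, full precision carried).
Community Y: N=161, proportions 0.78882, 0.080745, 0.018634, 0.055901, 0.055901, giving H' = 0.786982.
Difference = |1.576880 − 0.786982| = 0.789898, i.e. 0.7899 to 4 decimal places.

0.7899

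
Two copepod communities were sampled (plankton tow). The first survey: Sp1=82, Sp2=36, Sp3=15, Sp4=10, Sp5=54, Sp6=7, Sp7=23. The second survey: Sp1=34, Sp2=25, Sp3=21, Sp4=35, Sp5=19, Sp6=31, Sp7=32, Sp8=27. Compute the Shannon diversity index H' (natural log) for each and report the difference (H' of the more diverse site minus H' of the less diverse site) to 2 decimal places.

The first survey: N=227, proportions 0.361233, 0.15859, 0.066079, 0.044053, 0.237885, 0.030837, 0.101322, giving H' = 1.657782 (working shown to 6 dp, full precision carried).
The second survey: N=224, proportions 0.151786, 0.111607, 0.09375, 0.15625, 0.084821, 0.138393, 0.142857, 0.120536, giving H' = 2.058836.
Difference = |1.657782 − 2.058836| = 0.401054, i.e. 0.40 to 2 decimal places.

0.40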